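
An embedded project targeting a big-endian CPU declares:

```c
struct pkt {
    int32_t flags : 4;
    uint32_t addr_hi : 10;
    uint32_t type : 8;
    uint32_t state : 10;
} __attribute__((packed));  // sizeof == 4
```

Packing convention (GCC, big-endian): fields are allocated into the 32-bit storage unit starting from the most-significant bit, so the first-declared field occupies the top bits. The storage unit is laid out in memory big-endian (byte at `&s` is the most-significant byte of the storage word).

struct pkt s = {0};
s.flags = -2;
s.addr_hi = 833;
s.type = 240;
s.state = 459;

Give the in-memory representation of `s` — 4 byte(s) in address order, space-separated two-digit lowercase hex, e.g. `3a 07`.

flags:4 = -2 → 0xe << 28 → word 0xe0000000
addr_hi:10 = 833 → 0x341 << 18 → word 0xed040000
type:8 = 240 → 0xf0 << 10 → word 0xed07c000
state:10 = 459 → 0x1cb << 0 → word 0xed07c1cb
word = 0xed07c1cb → big-endian bytes:
  [0]=0xed  [1]=0x07  [2]=0xc1  [3]=0xcb

ed 07 c1 cb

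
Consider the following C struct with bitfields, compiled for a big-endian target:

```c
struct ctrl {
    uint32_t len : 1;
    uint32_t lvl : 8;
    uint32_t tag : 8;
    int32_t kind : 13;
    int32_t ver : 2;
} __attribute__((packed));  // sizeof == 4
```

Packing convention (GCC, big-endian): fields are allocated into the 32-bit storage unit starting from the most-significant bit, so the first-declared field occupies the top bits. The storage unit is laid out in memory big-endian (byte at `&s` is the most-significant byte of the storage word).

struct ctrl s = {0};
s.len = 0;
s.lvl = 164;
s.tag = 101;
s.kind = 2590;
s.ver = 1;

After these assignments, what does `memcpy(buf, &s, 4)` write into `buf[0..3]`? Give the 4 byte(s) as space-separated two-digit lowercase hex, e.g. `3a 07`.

len:1 = 0 → 0x0 << 31 → word 0x00000000
lvl:8 = 164 → 0xa4 << 23 → word 0x52000000
tag:8 = 101 → 0x65 << 15 → word 0x52328000
kind:13 = 2590 → 0xa1e << 2 → word 0x5232a878
ver:2 = 1 → 0x1 << 0 → word 0x5232a879
word = 0x5232a879 → big-endian bytes:
  [0]=0x52  [1]=0x32  [2]=0xa8  [3]=0x79

52 32 a8 79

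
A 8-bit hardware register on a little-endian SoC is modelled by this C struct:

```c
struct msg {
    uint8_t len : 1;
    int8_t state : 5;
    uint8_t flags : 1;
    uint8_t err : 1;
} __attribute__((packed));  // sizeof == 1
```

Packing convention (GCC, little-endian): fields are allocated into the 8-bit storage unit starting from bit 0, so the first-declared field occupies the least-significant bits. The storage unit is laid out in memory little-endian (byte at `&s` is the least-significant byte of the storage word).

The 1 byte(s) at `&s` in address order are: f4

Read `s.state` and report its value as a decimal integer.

-6

[0]=0xf4 (little-endian) → word 0xf4
len:1 @ bit 0 → (0xf4>>0)&0x1 = 0x0
state:5 @ bit 1 → (0xf4>>1)&0x1f = 0x1a  ←
flags:1 @ bit 6 → (0xf4>>6)&0x1 = 0x1
err:1 @ bit 7 → (0xf4>>7)&0x1 = 0x1
state signed 5b, MSB=1: 26 - 32 = -6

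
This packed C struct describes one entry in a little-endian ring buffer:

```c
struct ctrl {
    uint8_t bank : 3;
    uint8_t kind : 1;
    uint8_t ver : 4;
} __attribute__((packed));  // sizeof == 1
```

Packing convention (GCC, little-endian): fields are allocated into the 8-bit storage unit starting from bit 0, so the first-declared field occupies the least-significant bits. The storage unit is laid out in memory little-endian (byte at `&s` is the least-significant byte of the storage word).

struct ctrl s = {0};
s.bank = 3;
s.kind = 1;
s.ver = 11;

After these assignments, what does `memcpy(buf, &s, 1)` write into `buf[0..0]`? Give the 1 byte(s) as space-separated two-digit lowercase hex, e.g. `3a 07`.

bb

[0+:3] bank=3 & 0x7 = 0x3; word=0x03
[3+:1] kind=1 & 0x1 = 0x1; word=0x0b
[4+:4] ver=11 & 0xf = 0xb; word=0xbb
word = 0xbb → little-endian bytes:
  [0]=0xbb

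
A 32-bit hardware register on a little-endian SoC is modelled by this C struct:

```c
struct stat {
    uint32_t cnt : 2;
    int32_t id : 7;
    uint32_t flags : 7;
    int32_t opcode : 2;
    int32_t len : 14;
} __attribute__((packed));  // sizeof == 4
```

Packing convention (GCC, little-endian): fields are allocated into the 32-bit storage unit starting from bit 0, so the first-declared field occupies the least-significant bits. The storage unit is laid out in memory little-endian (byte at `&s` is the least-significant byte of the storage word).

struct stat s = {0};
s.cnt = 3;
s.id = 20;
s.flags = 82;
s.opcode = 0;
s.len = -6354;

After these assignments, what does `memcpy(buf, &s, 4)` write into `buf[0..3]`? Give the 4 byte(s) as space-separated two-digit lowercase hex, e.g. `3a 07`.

cnt (2b) val=3 bits=0x3 at bit 0: 0x00000003
id (7b) val=20 bits=0x14 at bit 2: 0x00000053
flags (7b) val=82 bits=0x52 at bit 9: 0x0000a453
opcode (2b) val=0 bits=0x0 at bit 16: 0x0000a453
len (14b) val=-6354 bits=0x272e at bit 18: 0x9cb8a453
word = 0x9cb8a453 → little-endian bytes:
  [0]=0x53  [1]=0xa4  [2]=0xb8  [3]=0x9c

53 a4 b8 9c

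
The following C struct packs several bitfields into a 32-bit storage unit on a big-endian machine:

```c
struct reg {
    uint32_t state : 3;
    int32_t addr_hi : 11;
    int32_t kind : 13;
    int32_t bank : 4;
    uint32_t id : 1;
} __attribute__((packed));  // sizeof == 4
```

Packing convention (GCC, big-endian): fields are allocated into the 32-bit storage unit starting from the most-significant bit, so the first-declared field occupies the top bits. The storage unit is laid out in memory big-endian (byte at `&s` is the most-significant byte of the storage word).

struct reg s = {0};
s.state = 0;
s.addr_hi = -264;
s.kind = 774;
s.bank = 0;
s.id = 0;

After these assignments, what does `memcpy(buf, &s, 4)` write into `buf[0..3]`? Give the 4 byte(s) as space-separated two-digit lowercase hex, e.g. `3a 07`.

state (3b) val=0 bits=0x0 at bit 29: 0x00000000
addr_hi (11b) val=-264 bits=0x6f8 at bit 18: 0x1be00000
kind (13b) val=774 bits=0x306 at bit 5: 0x1be060c0
bank (4b) val=0 bits=0x0 at bit 1: 0x1be060c0
id (1b) val=0 bits=0x0 at bit 0: 0x1be060c0
word = 0x1be060c0 → big-endian bytes:
  [0]=0x1b  [1]=0xe0  [2]=0x60  [3]=0xc0

1b e0 60 c0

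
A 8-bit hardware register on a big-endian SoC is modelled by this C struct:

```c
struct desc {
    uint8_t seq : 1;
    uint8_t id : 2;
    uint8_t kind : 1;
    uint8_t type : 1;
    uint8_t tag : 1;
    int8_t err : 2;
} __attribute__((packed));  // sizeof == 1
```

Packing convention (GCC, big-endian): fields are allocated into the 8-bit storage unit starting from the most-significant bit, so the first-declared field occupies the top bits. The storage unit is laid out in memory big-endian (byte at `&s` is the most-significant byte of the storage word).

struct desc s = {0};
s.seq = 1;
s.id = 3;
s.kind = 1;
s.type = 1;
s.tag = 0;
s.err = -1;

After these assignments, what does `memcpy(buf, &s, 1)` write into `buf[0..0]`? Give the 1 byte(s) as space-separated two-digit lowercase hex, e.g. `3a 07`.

seq (1b) val=1 bits=0x1 at bit 7: 0x80
id (2b) val=3 bits=0x3 at bit 5: 0xe0
kind (1b) val=1 bits=0x1 at bit 4: 0xf0
type (1b) val=1 bits=0x1 at bit 3: 0xf8
tag (1b) val=0 bits=0x0 at bit 2: 0xf8
err (2b) val=-1 bits=0x3 at bit 0: 0xfb
word = 0xfb → big-endian bytes:
  [0]=0xfb

fb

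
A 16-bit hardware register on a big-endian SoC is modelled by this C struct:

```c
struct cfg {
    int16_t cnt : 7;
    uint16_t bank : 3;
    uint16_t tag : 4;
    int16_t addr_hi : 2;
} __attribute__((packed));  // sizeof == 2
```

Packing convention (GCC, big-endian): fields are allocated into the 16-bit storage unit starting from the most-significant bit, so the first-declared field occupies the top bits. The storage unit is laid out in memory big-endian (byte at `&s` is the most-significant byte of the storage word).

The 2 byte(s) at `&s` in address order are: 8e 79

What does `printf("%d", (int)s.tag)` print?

[0]=0x8e [1]=0x79 (big-endian) → word 0x8e79
cnt:7 @ bit 9 → (0x8e79>>9)&0x7f = 0x47
bank:3 @ bit 6 → (0x8e79>>6)&0x7 = 0x1
tag:4 @ bit 2 → (0x8e79>>2)&0xf = 0xe  ←
addr_hi:2 @ bit 0 → (0x8e79>>0)&0x3 = 0x1

14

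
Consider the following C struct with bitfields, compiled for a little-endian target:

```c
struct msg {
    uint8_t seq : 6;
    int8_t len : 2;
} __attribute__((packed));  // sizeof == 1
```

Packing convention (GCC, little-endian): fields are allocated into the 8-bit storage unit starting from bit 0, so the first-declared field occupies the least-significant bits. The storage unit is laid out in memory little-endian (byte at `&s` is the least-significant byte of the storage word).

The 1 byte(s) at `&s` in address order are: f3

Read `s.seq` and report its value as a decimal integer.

51

[0]=0xf3 (little-endian) → word 0xf3
seq:6 @ bit 0 → (0xf3>>0)&0x3f = 0x33  ←
len:2 @ bit 6 → (0xf3>>6)&0x3 = 0x3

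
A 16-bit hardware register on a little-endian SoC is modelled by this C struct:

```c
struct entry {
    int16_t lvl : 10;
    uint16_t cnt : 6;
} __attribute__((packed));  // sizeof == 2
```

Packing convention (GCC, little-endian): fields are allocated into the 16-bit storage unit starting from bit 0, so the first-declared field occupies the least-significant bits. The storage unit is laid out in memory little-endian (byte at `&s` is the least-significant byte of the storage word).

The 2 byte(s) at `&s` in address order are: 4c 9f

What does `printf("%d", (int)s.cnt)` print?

[0]=0x4c [1]=0x9f (little-endian) → word 0x9f4c
lvl [0+:10] = (word>>0) & 0x3ff = 844
cnt [10+:6] = (word>>10) & 0x3f = 39  ←

39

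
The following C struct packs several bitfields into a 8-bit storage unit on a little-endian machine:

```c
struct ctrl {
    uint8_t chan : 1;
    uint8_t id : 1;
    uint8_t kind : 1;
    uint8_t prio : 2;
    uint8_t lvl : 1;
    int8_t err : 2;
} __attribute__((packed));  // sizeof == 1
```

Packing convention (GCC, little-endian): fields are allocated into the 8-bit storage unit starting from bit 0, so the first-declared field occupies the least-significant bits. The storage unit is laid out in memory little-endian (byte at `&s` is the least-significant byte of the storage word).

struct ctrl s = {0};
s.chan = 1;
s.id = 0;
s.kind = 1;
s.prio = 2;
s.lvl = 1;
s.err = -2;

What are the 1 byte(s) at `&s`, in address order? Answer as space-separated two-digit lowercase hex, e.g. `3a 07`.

chan (1b) val=1 bits=0x1 at bit 0: 0x01
id (1b) val=0 bits=0x0 at bit 1: 0x01
kind (1b) val=1 bits=0x1 at bit 2: 0x05
prio (2b) val=2 bits=0x2 at bit 3: 0x15
lvl (1b) val=1 bits=0x1 at bit 5: 0x35
err (2b) val=-2 bits=0x2 at bit 6: 0xb5
word = 0xb5 → little-endian bytes:
  [0]=0xb5

b5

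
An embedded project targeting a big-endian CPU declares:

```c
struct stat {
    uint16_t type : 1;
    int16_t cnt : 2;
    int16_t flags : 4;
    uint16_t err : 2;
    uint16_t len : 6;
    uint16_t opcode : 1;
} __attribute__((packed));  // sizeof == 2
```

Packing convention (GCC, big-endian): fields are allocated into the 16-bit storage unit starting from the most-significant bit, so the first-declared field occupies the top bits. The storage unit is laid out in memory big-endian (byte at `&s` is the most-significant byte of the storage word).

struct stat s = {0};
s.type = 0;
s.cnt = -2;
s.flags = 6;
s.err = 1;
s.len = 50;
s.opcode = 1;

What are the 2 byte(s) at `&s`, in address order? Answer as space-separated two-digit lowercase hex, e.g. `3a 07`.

type (1b) val=0 bits=0x0 at bit 15: 0x0000
cnt (2b) val=-2 bits=0x2 at bit 13: 0x4000
flags (4b) val=6 bits=0x6 at bit 9: 0x4c00
err (2b) val=1 bits=0x1 at bit 7: 0x4c80
len (6b) val=50 bits=0x32 at bit 1: 0x4ce4
opcode (1b) val=1 bits=0x1 at bit 0: 0x4ce5
word = 0x4ce5 → big-endian bytes:
  [0]=0x4c  [1]=0xe5

4c e5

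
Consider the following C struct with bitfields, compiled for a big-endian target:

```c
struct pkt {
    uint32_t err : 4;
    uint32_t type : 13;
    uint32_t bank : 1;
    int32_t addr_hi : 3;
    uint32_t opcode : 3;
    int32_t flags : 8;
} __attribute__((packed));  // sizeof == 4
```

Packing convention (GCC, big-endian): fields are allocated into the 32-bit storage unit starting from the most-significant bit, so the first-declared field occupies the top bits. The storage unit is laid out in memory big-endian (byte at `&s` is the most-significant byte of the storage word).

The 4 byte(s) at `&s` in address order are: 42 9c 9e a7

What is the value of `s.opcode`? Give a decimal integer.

6

[0]=0x42 [1]=0x9c [2]=0x9e [3]=0xa7 (big-endian) → word 0x429c9ea7
err [28+:4] = (word>>28) & 0xf = 4
type [15+:13] = (word>>15) & 0x1fff = 1337
bank [14+:1] = (word>>14) & 0x1 = 0
addr_hi [11+:3] = (word>>11) & 0x7 = 3
opcode [8+:3] = (word>>8) & 0x7 = 6  ←
flags [0+:8] = (word>>0) & 0xff = 167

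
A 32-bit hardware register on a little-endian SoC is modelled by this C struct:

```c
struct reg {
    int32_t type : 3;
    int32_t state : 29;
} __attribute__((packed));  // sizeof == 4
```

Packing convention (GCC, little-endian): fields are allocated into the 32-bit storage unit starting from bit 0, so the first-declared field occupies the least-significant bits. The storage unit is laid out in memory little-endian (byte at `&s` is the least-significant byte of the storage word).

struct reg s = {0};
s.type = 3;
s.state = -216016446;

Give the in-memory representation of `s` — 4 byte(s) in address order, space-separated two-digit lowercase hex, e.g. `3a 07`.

13 ce fe 98

[0+:3] type=3 & 0x7 = 0x3; word=0x00000003
[3+:29] state=-216016446 & 0x1fffffff = 0x131fd9c2; word=0x98fece13
word = 0x98fece13 → little-endian bytes:
  [0]=0x13  [1]=0xce  [2]=0xfe  [3]=0x98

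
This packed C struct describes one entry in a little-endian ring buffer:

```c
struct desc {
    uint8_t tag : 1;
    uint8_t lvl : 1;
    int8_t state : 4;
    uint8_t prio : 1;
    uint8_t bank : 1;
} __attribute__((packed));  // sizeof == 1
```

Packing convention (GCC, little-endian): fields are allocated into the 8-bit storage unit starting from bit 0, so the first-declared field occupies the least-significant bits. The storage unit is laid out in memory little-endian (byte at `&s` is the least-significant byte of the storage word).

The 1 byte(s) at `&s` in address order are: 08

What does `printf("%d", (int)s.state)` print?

2

[0]=0x08 (little-endian) → word 0x08
tag [0+:1] = (word>>0) & 0x1 = 0
lvl [1+:1] = (word>>1) & 0x1 = 0
state [2+:4] = (word>>2) & 0xf = 2  ←
prio [6+:1] = (word>>6) & 0x1 = 0
bank [7+:1] = (word>>7) & 0x1 = 0
state signed 4b, MSB=0: value = 2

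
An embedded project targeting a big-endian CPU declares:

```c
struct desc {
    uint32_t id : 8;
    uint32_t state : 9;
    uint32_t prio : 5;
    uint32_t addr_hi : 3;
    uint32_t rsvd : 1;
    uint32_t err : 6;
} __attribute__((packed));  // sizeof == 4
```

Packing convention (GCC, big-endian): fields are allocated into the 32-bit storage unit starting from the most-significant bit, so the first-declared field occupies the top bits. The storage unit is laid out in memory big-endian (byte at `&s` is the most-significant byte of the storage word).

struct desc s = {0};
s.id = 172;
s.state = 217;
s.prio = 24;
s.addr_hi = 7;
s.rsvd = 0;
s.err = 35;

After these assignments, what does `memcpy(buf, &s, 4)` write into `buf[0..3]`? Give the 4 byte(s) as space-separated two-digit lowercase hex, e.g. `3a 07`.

ac 6c e3 a3

id (8b) val=172 bits=0xac at bit 24: 0xac000000
state (9b) val=217 bits=0xd9 at bit 15: 0xac6c8000
prio (5b) val=24 bits=0x18 at bit 10: 0xac6ce000
addr_hi (3b) val=7 bits=0x7 at bit 7: 0xac6ce380
rsvd (1b) val=0 bits=0x0 at bit 6: 0xac6ce380
err (6b) val=35 bits=0x23 at bit 0: 0xac6ce3a3
word = 0xac6ce3a3 → big-endian bytes:
  [0]=0xac  [1]=0x6c  [2]=0xe3  [3]=0xa3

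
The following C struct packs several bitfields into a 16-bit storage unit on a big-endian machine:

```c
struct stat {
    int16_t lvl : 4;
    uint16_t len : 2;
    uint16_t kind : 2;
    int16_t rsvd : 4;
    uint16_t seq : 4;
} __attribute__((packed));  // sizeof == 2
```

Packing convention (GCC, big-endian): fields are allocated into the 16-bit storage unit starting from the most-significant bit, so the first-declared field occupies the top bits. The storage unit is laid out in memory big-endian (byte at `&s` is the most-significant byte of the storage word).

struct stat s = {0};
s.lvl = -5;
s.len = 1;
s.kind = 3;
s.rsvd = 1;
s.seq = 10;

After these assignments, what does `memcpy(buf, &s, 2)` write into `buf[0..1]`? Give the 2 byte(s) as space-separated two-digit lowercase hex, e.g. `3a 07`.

lvl:4 = -5 → 0xb << 12 → word 0xb000
len:2 = 1 → 0x1 << 10 → word 0xb400
kind:2 = 3 → 0x3 << 8 → word 0xb700
rsvd:4 = 1 → 0x1 << 4 → word 0xb710
seq:4 = 10 → 0xa << 0 → word 0xb71a
word = 0xb71a → big-endian bytes:
  [0]=0xb7  [1]=0x1a

b7 1a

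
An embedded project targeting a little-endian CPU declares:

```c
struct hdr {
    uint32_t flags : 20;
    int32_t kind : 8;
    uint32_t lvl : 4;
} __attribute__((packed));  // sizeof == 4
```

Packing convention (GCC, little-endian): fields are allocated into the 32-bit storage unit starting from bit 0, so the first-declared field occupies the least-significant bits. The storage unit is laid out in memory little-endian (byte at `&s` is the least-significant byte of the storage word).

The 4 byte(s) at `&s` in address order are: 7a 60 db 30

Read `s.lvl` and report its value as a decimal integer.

[0]=0x7a [1]=0x60 [2]=0xdb [3]=0x30 (little-endian) → word 0x30db607a
flags:20 @ bit 0 → (0x30db607a>>0)&0xfffff = 0xb607a
kind:8 @ bit 20 → (0x30db607a>>20)&0xff = 0xd
lvl:4 @ bit 28 → (0x30db607a>>28)&0xf = 0x3  ←

3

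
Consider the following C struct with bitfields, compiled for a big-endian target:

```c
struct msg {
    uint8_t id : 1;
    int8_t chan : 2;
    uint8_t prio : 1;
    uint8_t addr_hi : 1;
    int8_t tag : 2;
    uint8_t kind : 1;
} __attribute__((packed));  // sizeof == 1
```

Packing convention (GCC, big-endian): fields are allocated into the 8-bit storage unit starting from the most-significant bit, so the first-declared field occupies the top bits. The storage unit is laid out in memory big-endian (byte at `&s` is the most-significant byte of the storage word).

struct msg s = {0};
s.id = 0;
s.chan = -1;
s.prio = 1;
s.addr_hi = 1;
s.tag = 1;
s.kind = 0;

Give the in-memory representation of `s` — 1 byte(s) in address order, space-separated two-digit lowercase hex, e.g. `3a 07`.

id (1b) val=0 bits=0x0 at bit 7: 0x00
chan (2b) val=-1 bits=0x3 at bit 5: 0x60
prio (1b) val=1 bits=0x1 at bit 4: 0x70
addr_hi (1b) val=1 bits=0x1 at bit 3: 0x78
tag (2b) val=1 bits=0x1 at bit 1: 0x7a
kind (1b) val=0 bits=0x0 at bit 0: 0x7a
word = 0x7a → big-endian bytes:
  [0]=0x7a

7a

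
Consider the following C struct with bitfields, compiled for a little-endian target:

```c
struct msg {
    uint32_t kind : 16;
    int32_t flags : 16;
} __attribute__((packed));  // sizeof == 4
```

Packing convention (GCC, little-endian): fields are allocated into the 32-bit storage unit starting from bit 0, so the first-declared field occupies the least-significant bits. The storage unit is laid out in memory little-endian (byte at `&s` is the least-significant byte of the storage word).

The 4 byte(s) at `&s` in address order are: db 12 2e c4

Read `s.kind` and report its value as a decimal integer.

[0]=0xdb [1]=0x12 [2]=0x2e [3]=0xc4 (little-endian) → word 0xc42e12db
kind:16 @ bit 0 → (0xc42e12db>>0)&0xffff = 0x12db  ←
flags:16 @ bit 16 → (0xc42e12db>>16)&0xffff = 0xc42e

4827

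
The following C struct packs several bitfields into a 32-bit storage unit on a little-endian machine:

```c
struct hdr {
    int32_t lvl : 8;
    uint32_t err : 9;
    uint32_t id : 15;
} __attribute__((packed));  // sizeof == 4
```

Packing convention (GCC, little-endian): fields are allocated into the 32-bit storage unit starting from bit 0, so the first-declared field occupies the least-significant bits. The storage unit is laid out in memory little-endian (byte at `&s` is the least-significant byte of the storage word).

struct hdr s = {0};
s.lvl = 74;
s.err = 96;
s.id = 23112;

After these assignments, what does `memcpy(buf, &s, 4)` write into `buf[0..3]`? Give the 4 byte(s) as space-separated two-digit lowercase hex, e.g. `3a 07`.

lvl (8b) val=74 bits=0x4a at bit 0: 0x0000004a
err (9b) val=96 bits=0x60 at bit 8: 0x0000604a
id (15b) val=23112 bits=0x5a48 at bit 17: 0xb490604a
word = 0xb490604a → little-endian bytes:
  [0]=0x4a  [1]=0x60  [2]=0x90  [3]=0xb4

4a 60 90 b4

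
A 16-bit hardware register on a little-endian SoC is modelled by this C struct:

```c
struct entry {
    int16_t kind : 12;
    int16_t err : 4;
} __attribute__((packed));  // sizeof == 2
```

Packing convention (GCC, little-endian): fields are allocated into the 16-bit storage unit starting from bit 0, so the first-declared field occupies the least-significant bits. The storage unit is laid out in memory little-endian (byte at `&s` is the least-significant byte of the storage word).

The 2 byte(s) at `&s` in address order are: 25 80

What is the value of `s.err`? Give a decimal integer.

[0]=0x25 [1]=0x80 (little-endian) → word 0x8025
kind:12 @ bit 0 → (0x8025>>0)&0xfff = 0x25
err:4 @ bit 12 → (0x8025>>12)&0xf = 0x8  ←
err signed 4b, MSB=1: 8 - 16 = -8

-8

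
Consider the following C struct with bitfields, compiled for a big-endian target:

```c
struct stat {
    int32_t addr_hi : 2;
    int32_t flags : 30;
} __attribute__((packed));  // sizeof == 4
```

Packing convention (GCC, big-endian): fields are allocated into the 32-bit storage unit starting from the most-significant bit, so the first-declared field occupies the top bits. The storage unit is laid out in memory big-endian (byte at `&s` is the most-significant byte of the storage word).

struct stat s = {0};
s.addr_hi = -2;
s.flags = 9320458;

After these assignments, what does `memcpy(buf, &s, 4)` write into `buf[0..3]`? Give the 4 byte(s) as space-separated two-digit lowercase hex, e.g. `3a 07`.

80 8e 38 0a

addr_hi (2b) val=-2 bits=0x2 at bit 30: 0x80000000
flags (30b) val=9320458 bits=0x8e380a at bit 0: 0x808e380a
word = 0x808e380a → big-endian bytes:
  [0]=0x80  [1]=0x8e  [2]=0x38  [3]=0x0a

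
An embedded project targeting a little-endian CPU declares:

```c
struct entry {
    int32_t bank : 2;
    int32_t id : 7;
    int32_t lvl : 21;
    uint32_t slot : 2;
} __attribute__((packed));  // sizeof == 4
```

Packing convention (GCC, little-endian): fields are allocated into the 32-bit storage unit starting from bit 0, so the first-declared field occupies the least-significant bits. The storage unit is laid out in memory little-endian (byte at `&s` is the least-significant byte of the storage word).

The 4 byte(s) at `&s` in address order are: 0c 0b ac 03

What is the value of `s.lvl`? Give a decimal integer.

120325

[0]=0x0c [1]=0x0b [2]=0xac [3]=0x03 (little-endian) → word 0x03ac0b0c
bank [0+:2] = (word>>0) & 0x3 = 0
id [2+:7] = (word>>2) & 0x7f = 67
lvl [9+:21] = (word>>9) & 0x1fffff = 120325  ←
slot [30+:2] = (word>>30) & 0x3 = 0
lvl signed 21b, MSB=0: value = 120325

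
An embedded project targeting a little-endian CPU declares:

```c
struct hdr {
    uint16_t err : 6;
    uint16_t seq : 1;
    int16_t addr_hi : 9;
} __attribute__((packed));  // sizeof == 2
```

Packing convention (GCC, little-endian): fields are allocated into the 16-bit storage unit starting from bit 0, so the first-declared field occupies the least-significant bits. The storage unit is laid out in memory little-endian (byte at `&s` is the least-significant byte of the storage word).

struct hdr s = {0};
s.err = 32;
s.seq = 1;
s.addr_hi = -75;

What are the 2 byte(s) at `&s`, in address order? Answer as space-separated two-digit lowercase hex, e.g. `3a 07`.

e0 da

[0+:6] err=32 & 0x3f = 0x20; word=0x0020
[6+:1] seq=1 & 0x1 = 0x1; word=0x0060
[7+:9] addr_hi=-75 & 0x1ff = 0x1b5; word=0xdae0
word = 0xdae0 → little-endian bytes:
  [0]=0xe0  [1]=0xda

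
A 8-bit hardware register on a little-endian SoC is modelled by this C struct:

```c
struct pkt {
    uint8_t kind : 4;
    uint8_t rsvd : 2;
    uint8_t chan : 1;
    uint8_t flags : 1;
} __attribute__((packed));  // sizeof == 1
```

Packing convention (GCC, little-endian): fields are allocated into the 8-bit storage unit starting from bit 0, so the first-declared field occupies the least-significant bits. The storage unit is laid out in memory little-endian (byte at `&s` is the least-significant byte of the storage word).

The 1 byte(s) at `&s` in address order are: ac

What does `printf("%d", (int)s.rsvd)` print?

[0]=0xac (little-endian) → word 0xac
kind [0+:4] = (word>>0) & 0xf = 12
rsvd [4+:2] = (word>>4) & 0x3 = 2  ←
chan [6+:1] = (word>>6) & 0x1 = 0
flags [7+:1] = (word>>7) & 0x1 = 1

2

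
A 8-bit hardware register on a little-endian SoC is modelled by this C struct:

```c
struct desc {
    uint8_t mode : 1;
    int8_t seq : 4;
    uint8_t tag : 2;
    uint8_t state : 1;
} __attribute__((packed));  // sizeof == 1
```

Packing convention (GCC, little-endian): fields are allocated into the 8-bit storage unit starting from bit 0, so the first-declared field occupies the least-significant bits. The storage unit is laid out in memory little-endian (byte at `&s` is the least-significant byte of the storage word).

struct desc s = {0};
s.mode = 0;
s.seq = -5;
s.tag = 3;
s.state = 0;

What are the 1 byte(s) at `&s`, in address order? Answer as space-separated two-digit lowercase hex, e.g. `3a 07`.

mode:1 = 0 → 0x0 << 0 → word 0x00
seq:4 = -5 → 0xb << 1 → word 0x16
tag:2 = 3 → 0x3 << 5 → word 0x76
state:1 = 0 → 0x0 << 7 → word 0x76
word = 0x76 → little-endian bytes:
  [0]=0x76

76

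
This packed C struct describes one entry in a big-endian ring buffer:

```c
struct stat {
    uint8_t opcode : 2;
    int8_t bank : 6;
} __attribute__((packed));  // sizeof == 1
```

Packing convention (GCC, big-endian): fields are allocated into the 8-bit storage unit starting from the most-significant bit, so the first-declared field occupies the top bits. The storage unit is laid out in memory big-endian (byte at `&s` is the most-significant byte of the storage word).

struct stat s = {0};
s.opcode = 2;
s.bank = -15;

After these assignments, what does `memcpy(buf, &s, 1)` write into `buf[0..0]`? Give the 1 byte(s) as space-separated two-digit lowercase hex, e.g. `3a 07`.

opcode (2b) val=2 bits=0x2 at bit 6: 0x80
bank (6b) val=-15 bits=0x31 at bit 0: 0xb1
word = 0xb1 → big-endian bytes:
  [0]=0xb1

b1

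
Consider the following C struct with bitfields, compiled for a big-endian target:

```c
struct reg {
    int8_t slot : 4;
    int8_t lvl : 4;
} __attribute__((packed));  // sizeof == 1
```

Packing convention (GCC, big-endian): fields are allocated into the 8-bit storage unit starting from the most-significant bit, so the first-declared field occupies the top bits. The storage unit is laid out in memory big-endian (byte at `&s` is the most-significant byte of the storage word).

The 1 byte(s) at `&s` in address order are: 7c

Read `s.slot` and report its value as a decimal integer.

7

[0]=0x7c (big-endian) → word 0x7c
slot [4+:4] = (word>>4) & 0xf = 7  ←
lvl [0+:4] = (word>>0) & 0xf = 12
slot signed 4b, MSB=0: value = 7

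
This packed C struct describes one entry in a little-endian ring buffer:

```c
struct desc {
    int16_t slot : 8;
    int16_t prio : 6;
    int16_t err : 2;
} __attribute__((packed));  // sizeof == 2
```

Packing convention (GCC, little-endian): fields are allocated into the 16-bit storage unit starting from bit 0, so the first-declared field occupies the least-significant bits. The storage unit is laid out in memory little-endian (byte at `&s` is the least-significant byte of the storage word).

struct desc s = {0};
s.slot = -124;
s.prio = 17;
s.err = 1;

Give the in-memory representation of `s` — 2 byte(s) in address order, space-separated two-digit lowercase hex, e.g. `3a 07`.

84 51

slot (8b) val=-124 bits=0x84 at bit 0: 0x0084
prio (6b) val=17 bits=0x11 at bit 8: 0x1184
err (2b) val=1 bits=0x1 at bit 14: 0x5184
word = 0x5184 → little-endian bytes:
  [0]=0x84  [1]=0x51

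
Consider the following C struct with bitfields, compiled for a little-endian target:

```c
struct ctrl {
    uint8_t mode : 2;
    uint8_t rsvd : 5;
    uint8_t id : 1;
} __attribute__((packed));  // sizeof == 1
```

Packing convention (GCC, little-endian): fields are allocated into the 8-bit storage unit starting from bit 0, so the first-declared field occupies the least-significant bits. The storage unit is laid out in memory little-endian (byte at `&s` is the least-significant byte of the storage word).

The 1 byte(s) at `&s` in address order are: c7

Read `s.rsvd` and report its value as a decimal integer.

[0]=0xc7 (little-endian) → word 0xc7
mode [0+:2] = (word>>0) & 0x3 = 3
rsvd [2+:5] = (word>>2) & 0x1f = 17  ←
id [7+:1] = (word>>7) & 0x1 = 1

17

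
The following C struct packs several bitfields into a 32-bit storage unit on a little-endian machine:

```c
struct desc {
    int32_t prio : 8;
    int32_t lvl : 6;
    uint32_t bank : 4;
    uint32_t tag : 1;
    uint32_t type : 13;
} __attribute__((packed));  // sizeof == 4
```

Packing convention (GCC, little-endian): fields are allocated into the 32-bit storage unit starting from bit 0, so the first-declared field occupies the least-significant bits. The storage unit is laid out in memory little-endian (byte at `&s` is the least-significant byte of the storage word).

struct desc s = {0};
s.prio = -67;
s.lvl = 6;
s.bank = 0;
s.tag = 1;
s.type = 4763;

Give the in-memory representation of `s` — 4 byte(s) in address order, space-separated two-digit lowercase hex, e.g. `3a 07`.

bd 06 dc 94

[0+:8] prio=-67 & 0xff = 0xbd; word=0x000000bd
[8+:6] lvl=6 & 0x3f = 0x6; word=0x000006bd
[14+:4] bank=0 & 0xf = 0x0; word=0x000006bd
[18+:1] tag=1 & 0x1 = 0x1; word=0x000406bd
[19+:13] type=4763 & 0x1fff = 0x129b; word=0x94dc06bd
word = 0x94dc06bd → little-endian bytes:
  [0]=0xbd  [1]=0x06  [2]=0xdc  [3]=0x94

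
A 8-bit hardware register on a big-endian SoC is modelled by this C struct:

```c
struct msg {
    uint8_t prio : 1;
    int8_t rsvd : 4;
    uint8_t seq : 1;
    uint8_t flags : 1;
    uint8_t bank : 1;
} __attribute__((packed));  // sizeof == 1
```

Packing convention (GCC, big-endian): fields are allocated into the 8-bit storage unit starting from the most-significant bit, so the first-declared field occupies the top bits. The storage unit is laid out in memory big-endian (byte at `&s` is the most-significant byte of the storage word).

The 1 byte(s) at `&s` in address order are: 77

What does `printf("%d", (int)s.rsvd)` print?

[0]=0x77 (big-endian) → word 0x77
prio:1 @ bit 7 → (0x77>>7)&0x1 = 0x0
rsvd:4 @ bit 3 → (0x77>>3)&0xf = 0xe  ←
seq:1 @ bit 2 → (0x77>>2)&0x1 = 0x1
flags:1 @ bit 1 → (0x77>>1)&0x1 = 0x1
bank:1 @ bit 0 → (0x77>>0)&0x1 = 0x1
rsvd signed 4b, MSB=1: 14 - 16 = -2

-2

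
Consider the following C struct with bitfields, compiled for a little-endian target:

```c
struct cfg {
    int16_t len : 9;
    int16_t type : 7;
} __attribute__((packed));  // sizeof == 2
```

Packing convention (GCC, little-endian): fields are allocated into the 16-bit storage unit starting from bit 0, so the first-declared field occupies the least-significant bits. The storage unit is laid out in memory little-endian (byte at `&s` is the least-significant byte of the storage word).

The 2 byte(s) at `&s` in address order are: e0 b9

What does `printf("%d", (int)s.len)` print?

-32

[0]=0xe0 [1]=0xb9 (little-endian) → word 0xb9e0
len:9 @ bit 0 → (0xb9e0>>0)&0x1ff = 0x1e0  ←
type:7 @ bit 9 → (0xb9e0>>9)&0x7f = 0x5c
len signed 9b, MSB=1: 480 - 512 = -32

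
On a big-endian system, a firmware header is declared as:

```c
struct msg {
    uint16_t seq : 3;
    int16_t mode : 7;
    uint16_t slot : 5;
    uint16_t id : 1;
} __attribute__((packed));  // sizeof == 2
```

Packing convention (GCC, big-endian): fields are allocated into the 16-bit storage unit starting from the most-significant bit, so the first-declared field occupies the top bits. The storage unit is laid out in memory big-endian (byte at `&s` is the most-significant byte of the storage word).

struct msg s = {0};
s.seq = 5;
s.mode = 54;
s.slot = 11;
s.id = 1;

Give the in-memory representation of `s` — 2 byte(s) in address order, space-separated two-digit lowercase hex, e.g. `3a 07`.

ad 97

seq:3 = 5 → 0x5 << 13 → word 0xa000
mode:7 = 54 → 0x36 << 6 → word 0xad80
slot:5 = 11 → 0xb << 1 → word 0xad96
id:1 = 1 → 0x1 << 0 → word 0xad97
word = 0xad97 → big-endian bytes:
  [0]=0xad  [1]=0x97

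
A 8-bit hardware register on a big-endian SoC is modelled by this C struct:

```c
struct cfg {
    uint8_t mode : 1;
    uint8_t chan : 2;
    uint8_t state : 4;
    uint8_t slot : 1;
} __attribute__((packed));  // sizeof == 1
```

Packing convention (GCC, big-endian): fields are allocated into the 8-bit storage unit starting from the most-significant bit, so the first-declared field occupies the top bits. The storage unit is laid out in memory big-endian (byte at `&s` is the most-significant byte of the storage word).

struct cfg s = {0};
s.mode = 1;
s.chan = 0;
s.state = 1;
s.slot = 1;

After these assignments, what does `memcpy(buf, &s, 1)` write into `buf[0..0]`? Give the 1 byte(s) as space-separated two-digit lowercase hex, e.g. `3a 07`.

83

mode:1 = 1 → 0x1 << 7 → word 0x80
chan:2 = 0 → 0x0 << 5 → word 0x80
state:4 = 1 → 0x1 << 1 → word 0x82
slot:1 = 1 → 0x1 << 0 → word 0x83
word = 0x83 → big-endian bytes:
  [0]=0x83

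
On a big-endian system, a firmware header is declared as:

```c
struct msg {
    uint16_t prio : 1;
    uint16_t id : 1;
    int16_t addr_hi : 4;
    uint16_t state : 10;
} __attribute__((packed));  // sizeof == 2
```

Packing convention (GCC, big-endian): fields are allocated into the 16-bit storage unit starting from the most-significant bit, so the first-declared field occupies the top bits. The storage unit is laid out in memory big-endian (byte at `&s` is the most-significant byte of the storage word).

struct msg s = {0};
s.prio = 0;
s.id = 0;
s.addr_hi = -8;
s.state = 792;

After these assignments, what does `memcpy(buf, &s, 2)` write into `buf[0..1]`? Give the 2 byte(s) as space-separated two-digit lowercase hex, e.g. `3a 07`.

prio:1 = 0 → 0x0 << 15 → word 0x0000
id:1 = 0 → 0x0 << 14 → word 0x0000
addr_hi:4 = -8 → 0x8 << 10 → word 0x2000
state:10 = 792 → 0x318 << 0 → word 0x2318
word = 0x2318 → big-endian bytes:
  [0]=0x23  [1]=0x18

23 18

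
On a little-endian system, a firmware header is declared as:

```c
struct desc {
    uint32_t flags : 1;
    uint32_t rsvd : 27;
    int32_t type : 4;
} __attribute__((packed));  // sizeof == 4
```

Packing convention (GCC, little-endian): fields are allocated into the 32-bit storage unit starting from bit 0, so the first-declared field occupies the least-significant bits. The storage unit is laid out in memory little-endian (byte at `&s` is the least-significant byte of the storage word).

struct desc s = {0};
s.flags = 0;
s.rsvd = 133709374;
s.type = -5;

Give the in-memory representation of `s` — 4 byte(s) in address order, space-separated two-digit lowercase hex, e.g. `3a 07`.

[0+:1] flags=0 & 0x1 = 0x0; word=0x00000000
[1+:27] rsvd=133709374 & 0x7ffffff = 0x7f83e3e; word=0x0ff07c7c
[28+:4] type=-5 & 0xf = 0xb; word=0xbff07c7c
word = 0xbff07c7c → little-endian bytes:
  [0]=0x7c  [1]=0x7c  [2]=0xf0  [3]=0xbf

7c 7c f0 bf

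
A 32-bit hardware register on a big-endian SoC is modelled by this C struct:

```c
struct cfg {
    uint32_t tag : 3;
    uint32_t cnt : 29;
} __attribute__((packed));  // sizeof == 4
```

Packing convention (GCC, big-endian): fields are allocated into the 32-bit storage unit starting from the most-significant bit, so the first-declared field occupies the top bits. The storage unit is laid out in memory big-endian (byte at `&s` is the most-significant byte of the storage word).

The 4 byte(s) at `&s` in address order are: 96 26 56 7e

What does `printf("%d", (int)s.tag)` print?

4

[0]=0x96 [1]=0x26 [2]=0x56 [3]=0x7e (big-endian) → word 0x9626567e
tag:3 @ bit 29 → (0x9626567e>>29)&0x7 = 0x4  ←
cnt:29 @ bit 0 → (0x9626567e>>0)&0x1fffffff = 0x1626567e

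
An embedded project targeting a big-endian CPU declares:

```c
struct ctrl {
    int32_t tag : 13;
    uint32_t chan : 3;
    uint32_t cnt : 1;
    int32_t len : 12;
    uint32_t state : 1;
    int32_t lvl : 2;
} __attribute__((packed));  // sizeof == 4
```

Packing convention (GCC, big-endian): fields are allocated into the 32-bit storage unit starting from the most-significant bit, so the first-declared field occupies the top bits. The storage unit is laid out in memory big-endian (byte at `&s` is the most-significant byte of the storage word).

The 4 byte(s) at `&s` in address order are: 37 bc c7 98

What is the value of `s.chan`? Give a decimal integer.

4

[0]=0x37 [1]=0xbc [2]=0xc7 [3]=0x98 (big-endian) → word 0x37bcc798
tag:13 @ bit 19 → (0x37bcc798>>19)&0x1fff = 0x6f7
chan:3 @ bit 16 → (0x37bcc798>>16)&0x7 = 0x4  ←
cnt:1 @ bit 15 → (0x37bcc798>>15)&0x1 = 0x1
len:12 @ bit 3 → (0x37bcc798>>3)&0xfff = 0x8f3
state:1 @ bit 2 → (0x37bcc798>>2)&0x1 = 0x0
lvl:2 @ bit 0 → (0x37bcc798>>0)&0x3 = 0x0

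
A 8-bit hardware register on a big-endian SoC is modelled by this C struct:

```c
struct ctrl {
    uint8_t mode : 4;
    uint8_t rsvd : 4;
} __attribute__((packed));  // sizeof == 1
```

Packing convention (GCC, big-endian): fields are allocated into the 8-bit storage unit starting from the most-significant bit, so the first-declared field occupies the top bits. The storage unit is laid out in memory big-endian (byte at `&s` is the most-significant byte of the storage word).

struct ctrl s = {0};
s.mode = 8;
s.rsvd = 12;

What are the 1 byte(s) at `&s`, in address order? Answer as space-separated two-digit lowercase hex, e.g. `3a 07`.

mode (4b) val=8 bits=0x8 at bit 4: 0x80
rsvd (4b) val=12 bits=0xc at bit 0: 0x8c
word = 0x8c → big-endian bytes:
  [0]=0x8c

8c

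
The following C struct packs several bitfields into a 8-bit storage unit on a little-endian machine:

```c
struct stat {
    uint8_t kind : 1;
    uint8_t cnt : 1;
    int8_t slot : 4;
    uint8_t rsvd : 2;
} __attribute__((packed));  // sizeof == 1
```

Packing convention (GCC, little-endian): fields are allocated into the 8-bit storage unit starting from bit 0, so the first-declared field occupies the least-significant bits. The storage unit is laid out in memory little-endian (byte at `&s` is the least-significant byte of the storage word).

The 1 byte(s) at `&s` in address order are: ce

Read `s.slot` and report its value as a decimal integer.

[0]=0xce (little-endian) → word 0xce
kind [0+:1] = (word>>0) & 0x1 = 0
cnt [1+:1] = (word>>1) & 0x1 = 1
slot [2+:4] = (word>>2) & 0xf = 3  ←
rsvd [6+:2] = (word>>6) & 0x3 = 3
slot signed 4b, MSB=0: value = 3

3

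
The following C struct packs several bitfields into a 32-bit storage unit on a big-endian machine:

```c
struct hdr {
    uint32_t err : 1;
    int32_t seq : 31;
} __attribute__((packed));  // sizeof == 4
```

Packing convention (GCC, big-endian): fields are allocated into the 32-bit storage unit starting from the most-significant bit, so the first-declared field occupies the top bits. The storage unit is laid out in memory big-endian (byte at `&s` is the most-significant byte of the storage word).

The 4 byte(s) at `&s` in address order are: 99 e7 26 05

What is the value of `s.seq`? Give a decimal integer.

[0]=0x99 [1]=0xe7 [2]=0x26 [3]=0x05 (big-endian) → word 0x99e72605
err [31+:1] = (word>>31) & 0x1 = 1
seq [0+:31] = (word>>0) & 0x7fffffff = 434578949  ←
seq signed 31b, MSB=0: value = 434578949

434578949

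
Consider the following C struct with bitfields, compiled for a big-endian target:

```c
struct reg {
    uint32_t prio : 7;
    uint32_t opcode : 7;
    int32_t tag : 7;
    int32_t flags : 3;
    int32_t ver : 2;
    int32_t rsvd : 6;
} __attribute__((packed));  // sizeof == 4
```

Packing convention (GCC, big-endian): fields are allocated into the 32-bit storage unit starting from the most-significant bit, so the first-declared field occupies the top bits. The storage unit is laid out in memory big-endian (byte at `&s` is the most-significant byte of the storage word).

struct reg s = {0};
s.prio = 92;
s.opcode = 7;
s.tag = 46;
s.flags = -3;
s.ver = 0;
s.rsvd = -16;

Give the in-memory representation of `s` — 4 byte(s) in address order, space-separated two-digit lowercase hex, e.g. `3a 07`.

b8 1d 75 30

prio (7b) val=92 bits=0x5c at bit 25: 0xb8000000
opcode (7b) val=7 bits=0x7 at bit 18: 0xb81c0000
tag (7b) val=46 bits=0x2e at bit 11: 0xb81d7000
flags (3b) val=-3 bits=0x5 at bit 8: 0xb81d7500
ver (2b) val=0 bits=0x0 at bit 6: 0xb81d7500
rsvd (6b) val=-16 bits=0x30 at bit 0: 0xb81d7530
word = 0xb81d7530 → big-endian bytes:
  [0]=0xb8  [1]=0x1d  [2]=0x75  [3]=0x30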